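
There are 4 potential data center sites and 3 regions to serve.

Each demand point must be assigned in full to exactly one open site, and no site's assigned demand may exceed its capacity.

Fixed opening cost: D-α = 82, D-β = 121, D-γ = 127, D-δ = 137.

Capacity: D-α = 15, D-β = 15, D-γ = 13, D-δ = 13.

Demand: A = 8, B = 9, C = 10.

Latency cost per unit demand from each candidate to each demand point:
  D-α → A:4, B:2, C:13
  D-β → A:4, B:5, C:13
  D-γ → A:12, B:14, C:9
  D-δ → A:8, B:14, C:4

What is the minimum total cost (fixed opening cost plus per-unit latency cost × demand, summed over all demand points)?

430

Open {D-α, D-β, D-δ}; cheapest assignment that respects the capacities:
  D-α (cap 15, load 9): B — cost 9×2 = 18
  D-β (cap 15, load 8): A — cost 8×4 = 32
  D-δ (cap 13, load 10): C — cost 10×4 = 40
  Shipping 90, fixed 340 → total 430.
  Any other capacity-feasible assignment to {D-α, D-β, D-δ} ships for at least 90.
Compare {D-α, D-β, D-γ}: its best feasible assignment gives total 470.
Compare {D-α, D-γ, D-δ}: its best feasible assignment gives total 500.
Every other set of open sites that can feasibly serve all demand totals ≥ 470 even under its best assignment. Minimum: 430.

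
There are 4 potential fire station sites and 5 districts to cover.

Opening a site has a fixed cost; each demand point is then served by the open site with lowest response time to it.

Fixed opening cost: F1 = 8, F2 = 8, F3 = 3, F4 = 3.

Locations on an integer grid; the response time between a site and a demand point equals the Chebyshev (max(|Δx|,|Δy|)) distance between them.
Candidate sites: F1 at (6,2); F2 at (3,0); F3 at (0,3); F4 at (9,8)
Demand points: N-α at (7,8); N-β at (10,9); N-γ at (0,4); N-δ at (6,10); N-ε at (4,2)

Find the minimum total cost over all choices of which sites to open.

17

Open {F3, F4}: assign each demand point to its cheapest open site.
  N-α→F4 2, N-β→F4 1, N-γ→F3 1, N-δ→F4 3, N-ε→F3 4
  response time 11, fixed 6 → total 17.
Compare {F2, F4}: response time 12 + fixed 11 = 23.
Compare {F1, F3, F4}: response time 9 + fixed 14 = 23.
Compare {F2, F3, F4}: response time 9 + fixed 14 = 23.
All other subsets cost ≥ 23. Minimum total cost: 17.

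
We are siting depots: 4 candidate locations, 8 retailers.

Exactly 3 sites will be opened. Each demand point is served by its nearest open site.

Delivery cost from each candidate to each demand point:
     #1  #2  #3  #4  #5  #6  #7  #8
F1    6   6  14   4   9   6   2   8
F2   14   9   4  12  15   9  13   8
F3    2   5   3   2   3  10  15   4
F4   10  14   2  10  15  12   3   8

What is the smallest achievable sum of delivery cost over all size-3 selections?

Open {F1, F3, F4}.
  #1→F3 2, #2→F3 5, #3→F4 2, #4→F3 2, #5→F3 3, #6→F1 6, #7→F1 2, #8→F3 4  ⇒ total 26.
Compare {F1, F2, F3}: total 27.
Compare {F2, F3, F4}: total 30.
No size-3 selection does better; minimum is 26.

26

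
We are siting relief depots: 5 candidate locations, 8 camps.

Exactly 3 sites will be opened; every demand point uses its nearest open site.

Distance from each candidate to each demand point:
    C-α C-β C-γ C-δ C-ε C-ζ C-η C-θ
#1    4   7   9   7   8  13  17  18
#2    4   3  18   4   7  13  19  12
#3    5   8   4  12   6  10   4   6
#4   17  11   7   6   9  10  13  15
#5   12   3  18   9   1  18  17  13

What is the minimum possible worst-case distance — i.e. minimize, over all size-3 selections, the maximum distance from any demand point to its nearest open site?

10

Open {#1, #2, #3}.
  Farthest demand point is C-ζ at distance 10 (to #3); all others are ≤ 10.
With {#1, #3, #4} the worst case is 10.
With {#1, #3, #5} the worst case is 10.
No size-3 selection achieves below 10.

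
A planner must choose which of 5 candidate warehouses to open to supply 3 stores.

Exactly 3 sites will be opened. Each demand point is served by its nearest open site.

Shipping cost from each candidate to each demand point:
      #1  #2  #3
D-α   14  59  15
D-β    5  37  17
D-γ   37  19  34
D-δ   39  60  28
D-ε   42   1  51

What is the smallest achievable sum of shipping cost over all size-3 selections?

21

Open {D-α, D-β, D-ε}.
  #1→D-β 5, #2→D-ε 1, #3→D-α 15  ⇒ total 21.
Compare {D-β, D-γ, D-ε}: total 23.
Compare {D-β, D-δ, D-ε}: total 23.
No size-3 selection does better; minimum is 21.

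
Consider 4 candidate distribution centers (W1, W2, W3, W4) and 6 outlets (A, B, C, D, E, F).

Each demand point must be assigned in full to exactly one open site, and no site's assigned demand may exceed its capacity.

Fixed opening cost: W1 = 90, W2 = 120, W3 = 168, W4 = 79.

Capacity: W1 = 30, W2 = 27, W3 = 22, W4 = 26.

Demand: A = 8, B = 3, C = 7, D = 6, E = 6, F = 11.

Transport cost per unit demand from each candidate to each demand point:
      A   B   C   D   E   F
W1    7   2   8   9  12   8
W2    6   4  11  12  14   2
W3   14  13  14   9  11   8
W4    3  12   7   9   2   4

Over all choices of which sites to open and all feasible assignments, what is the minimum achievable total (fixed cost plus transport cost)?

365

Open {W1, W4}; cheapest assignment that respects the capacities:
  W1 (cap 30, load 16): B, C, D — cost 3×2 + 7×8 + 6×9 = 116
  W4 (cap 26, load 25): A, E, F — cost 8×3 + 6×2 + 11×4 = 80
  Shipping 196, fixed 169 → total 365.
  Any other capacity-feasible assignment to {W1, W4} ships for at least 196.
Compare {W2, W4}: its best feasible assignment gives total 390.
Compare {W1, W2, W4}: its best feasible assignment gives total 456.
Every other set of open sites that can feasibly serve all demand totals ≥ 390 even under its best assignment. Minimum: 365.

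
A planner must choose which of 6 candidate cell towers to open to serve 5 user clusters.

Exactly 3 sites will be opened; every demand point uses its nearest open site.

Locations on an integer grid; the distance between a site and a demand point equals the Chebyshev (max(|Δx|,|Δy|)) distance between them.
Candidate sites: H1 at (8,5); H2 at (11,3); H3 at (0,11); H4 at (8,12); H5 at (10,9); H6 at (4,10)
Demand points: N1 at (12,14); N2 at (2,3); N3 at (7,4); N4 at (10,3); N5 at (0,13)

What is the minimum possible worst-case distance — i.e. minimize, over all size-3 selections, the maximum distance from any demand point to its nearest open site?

Open {H1, H3, H4}.
  Farthest demand point is N2 at distance 6 (to H1); all others are ≤ 6.
With {H1, H3, H5} the worst case is 6.
With {H1, H4, H6} the worst case is 6.
No size-3 selection achieves below 6.

6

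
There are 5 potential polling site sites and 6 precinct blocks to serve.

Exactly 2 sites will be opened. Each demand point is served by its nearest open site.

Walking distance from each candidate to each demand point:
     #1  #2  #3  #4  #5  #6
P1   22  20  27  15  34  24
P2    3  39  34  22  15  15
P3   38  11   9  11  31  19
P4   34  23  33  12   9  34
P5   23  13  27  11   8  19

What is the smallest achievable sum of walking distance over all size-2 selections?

Open {P2, P3}.
  #1→P2 3, #2→P3 11, #3→P3 9, #4→P3 11, #5→P2 15, #6→P2 15  ⇒ total 64.
Compare {P2, P5}: total 77.
Compare {P3, P5}: total 81.
No size-2 selection does better; minimum is 64.

64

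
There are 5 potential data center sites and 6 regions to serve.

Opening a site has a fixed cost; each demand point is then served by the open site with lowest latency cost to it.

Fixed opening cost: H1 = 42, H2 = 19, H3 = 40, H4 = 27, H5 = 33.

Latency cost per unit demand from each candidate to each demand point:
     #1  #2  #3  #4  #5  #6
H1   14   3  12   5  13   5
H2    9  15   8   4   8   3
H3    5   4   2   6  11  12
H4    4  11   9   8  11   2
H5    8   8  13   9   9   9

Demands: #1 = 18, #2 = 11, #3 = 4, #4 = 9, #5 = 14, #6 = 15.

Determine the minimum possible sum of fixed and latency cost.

Open {H2, H3, H4}: assign each demand point to its cheapest open site.
  #1→H4 18×4=72, #2→H3 11×4=44, #3→H3 4×2=8, #4→H2 9×4=36, #5→H2 14×8=112, #6→H4 15×2=30
  latency cost 302, fixed 86 → total 388.
Compare {H2, H3}: latency cost 335 + fixed 59 = 394.
Compare {H1, H2, H4}: latency cost 315 + fixed 88 = 403.
Compare {H1, H2, H3, H4}: latency cost 291 + fixed 128 = 419.
All other subsets cost ≥ 394. Minimum total cost: 388.

388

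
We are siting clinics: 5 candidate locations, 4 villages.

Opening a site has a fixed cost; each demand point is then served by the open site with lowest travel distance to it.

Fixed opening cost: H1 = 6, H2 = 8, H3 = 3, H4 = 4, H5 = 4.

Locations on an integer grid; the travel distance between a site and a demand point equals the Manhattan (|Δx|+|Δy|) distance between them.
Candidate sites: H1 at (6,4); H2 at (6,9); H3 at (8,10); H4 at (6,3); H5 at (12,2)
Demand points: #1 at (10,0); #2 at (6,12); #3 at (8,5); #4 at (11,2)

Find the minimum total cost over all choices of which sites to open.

Open {H3, H5}: assign each demand point to its cheapest open site.
  #1→H5 4, #2→H3 4, #3→H3 5, #4→H5 1
  travel distance 14, fixed 7 → total 21.
Compare {H3, H4, H5}: travel distance 13 + fixed 11 = 24.
Compare {H1, H3, H5}: travel distance 12 + fixed 13 = 25.
Compare {H1, H5}: travel distance 16 + fixed 10 = 26.
All other subsets cost ≥ 24. Minimum total cost: 21.

21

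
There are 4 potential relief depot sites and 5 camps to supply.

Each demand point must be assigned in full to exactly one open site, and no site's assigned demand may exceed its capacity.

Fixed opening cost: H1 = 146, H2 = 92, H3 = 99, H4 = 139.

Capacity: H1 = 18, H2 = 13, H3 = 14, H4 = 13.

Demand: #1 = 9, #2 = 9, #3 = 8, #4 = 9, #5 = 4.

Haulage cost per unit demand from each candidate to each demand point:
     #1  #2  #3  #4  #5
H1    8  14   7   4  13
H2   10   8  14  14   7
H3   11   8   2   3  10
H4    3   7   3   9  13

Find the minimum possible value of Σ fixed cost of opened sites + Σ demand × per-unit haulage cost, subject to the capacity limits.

561

Open {H1, H2, H3}; cheapest assignment that respects the capacities:
  H1 (cap 18, load 18): #1, #4 — cost 9×8 + 9×4 = 108
  H2 (cap 13, load 13): #2, #5 — cost 9×8 + 4×7 = 100
  H3 (cap 14, load 8): #3 — cost 8×2 = 16
  Shipping 224, fixed 337 → total 561.
  Any other capacity-feasible assignment to {H1, H2, H3} ships for at least 224.
Compare {H1, H2, H4}: its best feasible assignment gives total 596.
Compare {H1, H3, H4}: its best feasible assignment gives total 611.
Every other set of open sites that can feasibly serve all demand totals ≥ 596 even under its best assignment. Minimum: 561.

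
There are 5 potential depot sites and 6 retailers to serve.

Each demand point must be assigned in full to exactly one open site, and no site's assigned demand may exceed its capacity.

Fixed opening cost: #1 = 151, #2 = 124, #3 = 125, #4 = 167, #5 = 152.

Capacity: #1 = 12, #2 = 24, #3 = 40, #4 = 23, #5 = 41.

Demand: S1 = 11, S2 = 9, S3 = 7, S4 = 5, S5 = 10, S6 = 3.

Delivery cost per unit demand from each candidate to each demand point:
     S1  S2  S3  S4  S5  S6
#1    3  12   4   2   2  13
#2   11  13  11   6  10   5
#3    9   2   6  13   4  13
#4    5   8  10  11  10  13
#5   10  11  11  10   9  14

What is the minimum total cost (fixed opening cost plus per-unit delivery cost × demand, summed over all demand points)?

493

Open {#2, #3}; cheapest assignment that respects the capacities:
  #2 (cap 24, load 8): S4, S6 — cost 5×6 + 3×5 = 45
  #3 (cap 40, load 37): S1, S2, S3, S5 — cost 11×9 + 9×2 + 7×6 + 10×4 = 199
  Shipping 244, fixed 249 → total 493.
  Any other capacity-feasible assignment to {#2, #3} ships for at least 244.
Compare {#1, #3}: its best feasible assignment gives total 510.
Compare {#3, #4}: its best feasible assignment gives total 541.
Every other set of open sites that can feasibly serve all demand totals ≥ 510 even under its best assignment. Minimum: 493.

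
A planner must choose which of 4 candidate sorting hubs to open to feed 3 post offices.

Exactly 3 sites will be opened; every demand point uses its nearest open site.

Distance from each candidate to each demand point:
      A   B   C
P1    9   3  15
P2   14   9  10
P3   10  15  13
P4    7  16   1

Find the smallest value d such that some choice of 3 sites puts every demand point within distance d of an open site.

7

Open {P1, P2, P4}.
  Farthest demand point is A at distance 7 (to P4); all others are ≤ 7.
With {P1, P3, P4} the worst case is 7.
With {P2, P3, P4} the worst case is 9.
No size-3 selection achieves below 7.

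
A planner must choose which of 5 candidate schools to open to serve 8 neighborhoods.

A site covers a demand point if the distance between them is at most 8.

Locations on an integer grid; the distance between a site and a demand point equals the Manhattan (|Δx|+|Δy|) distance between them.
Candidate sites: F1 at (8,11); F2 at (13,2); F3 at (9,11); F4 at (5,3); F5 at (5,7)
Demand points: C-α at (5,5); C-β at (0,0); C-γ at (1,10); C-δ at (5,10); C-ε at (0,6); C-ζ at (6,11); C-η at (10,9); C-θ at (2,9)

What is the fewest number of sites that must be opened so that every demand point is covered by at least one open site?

2

Coverage sets (demand points within 8 of each site):
  F1: {C-γ, C-δ, C-ζ, C-η, C-θ}
  F2: {}
  F3: {C-δ, C-ζ, C-η}
  F4: {C-α, C-β, C-δ, C-ε}
  F5: {C-α, C-γ, C-δ, C-ε, C-ζ, C-η, C-θ}
No single site covers all 8 demand points.
But {F1, F4} covers everything, so the minimum is 2.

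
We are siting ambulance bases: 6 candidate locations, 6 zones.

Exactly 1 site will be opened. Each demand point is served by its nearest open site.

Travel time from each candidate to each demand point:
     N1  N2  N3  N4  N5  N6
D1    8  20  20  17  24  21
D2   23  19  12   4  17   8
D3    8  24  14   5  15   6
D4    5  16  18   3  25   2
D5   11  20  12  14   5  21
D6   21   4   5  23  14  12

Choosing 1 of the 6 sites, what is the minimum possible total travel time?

Open {D4}.
  N1→D4 5, N2→D4 16, N3→D4 18, N4→D4 3, N5→D4 25, N6→D4 2  ⇒ total 69.
Compare {D3}: total 72.
Compare {D6}: total 79.
No size-1 selection does better; minimum is 69.

69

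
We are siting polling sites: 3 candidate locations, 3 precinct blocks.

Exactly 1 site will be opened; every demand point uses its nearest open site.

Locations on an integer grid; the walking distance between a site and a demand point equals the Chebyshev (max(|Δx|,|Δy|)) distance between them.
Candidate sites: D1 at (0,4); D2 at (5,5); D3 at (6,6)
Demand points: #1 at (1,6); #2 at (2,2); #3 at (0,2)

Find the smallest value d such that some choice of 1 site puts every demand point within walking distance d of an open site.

Open {D1}.
  Farthest demand point is #1 at walking distance 2 (to D1); all others are ≤ 2.
With {D2} the worst case is 5.
With {D3} the worst case is 6.
No size-1 selection achieves below 2.

2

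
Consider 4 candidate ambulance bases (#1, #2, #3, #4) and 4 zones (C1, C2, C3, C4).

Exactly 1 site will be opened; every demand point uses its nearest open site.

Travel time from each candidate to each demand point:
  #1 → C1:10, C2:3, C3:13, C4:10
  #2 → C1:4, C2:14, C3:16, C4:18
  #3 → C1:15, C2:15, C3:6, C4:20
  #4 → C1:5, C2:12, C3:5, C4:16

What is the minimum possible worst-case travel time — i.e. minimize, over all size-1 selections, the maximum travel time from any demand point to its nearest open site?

13

Open {#1}.
  Farthest demand point is C3 at travel time 13 (to #1); all others are ≤ 13.
With {#4} the worst case is 16.
With {#2} the worst case is 18.
No size-1 selection achieves below 13.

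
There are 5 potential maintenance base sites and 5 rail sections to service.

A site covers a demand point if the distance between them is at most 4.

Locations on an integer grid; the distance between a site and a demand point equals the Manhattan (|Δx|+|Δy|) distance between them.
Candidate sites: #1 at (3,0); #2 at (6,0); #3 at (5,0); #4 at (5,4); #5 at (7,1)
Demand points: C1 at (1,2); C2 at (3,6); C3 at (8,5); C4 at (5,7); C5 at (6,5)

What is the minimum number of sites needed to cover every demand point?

Coverage sets (demand points within 4 of each site):
  #1: {C1}
  #2: {}
  #3: {}
  #4: {C2, C3, C4, C5}
  #5: {}
No single site covers all 5 demand points.
But {#1, #4} covers everything, so the minimum is 2.

2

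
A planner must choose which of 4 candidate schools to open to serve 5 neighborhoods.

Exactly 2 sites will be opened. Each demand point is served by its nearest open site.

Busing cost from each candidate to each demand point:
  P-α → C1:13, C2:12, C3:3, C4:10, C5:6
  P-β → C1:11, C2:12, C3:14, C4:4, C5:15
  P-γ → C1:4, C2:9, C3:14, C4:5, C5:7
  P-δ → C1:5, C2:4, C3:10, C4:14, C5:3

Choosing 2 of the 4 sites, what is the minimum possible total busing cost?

25

Open {P-α, P-δ}.
  C1→P-δ 5, C2→P-δ 4, C3→P-α 3, C4→P-α 10, C5→P-δ 3  ⇒ total 25.
Compare {P-β, P-δ}: total 26.
Compare {P-γ, P-δ}: total 26.
No size-2 selection does better; minimum is 25.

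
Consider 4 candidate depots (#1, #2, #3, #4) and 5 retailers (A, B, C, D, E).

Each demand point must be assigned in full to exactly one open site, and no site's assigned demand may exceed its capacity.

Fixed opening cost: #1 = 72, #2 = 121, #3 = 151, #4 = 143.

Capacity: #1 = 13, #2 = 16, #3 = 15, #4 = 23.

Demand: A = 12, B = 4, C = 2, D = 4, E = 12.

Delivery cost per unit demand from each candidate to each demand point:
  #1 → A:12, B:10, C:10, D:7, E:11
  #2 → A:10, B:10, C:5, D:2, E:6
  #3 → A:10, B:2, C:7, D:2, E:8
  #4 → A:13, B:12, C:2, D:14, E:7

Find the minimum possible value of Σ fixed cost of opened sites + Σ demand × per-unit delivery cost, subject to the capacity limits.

Open {#2, #4}; cheapest assignment that respects the capacities:
  #2 (cap 16, load 16): A, D — cost 12×10 + 4×2 = 128
  #4 (cap 23, load 18): B, C, E — cost 4×12 + 2×2 + 12×7 = 136
  Shipping 264, fixed 264 → total 528.
  Any other capacity-feasible assignment to {#2, #4} ships for at least 264.
Compare {#1, #4}: its best feasible assignment gives total 551.
Compare {#1, #2, #3}: its best feasible assignment gives total 586.
Every other set of open sites that can feasibly serve all demand totals ≥ 551 even under its best assignment. Minimum: 528.

528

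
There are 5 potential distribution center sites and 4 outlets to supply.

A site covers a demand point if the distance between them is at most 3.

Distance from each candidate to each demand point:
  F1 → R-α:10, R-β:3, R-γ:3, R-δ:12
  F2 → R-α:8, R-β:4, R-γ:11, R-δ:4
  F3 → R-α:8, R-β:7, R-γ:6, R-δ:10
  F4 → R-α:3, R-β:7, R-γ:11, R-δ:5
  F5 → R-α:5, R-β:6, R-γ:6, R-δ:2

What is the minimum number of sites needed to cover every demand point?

3

Coverage sets (demand points within 3 of each site):
  F1: {R-β, R-γ}
  F2: {}
  F3: {}
  F4: {R-α}
  F5: {R-δ}
No 2 sites suffice: every size-2 union leaves at least one demand point uncovered.
But {F1, F4, F5} covers everything, so the minimum is 3.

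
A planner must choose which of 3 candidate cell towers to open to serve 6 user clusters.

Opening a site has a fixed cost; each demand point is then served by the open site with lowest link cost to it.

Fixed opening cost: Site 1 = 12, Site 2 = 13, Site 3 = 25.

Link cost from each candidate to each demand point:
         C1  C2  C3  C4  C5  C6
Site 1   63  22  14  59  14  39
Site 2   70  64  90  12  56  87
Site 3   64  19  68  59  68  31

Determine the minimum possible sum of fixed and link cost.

189

Open {Site 1, Site 2}: assign each demand point to its cheapest open site.
  C1→Site 1 63, C2→Site 1 22, C3→Site 1 14, C4→Site 2 12, C5→Site 1 14, C6→Site 1 39
  link cost 164, fixed 25 → total 189.
Compare {Site 1, Site 2, Site 3}: link cost 153 + fixed 50 = 203.
Compare {Site 1}: link cost 211 + fixed 12 = 223.
Compare {Site 1, Site 3}: link cost 200 + fixed 37 = 237.
All other subsets cost ≥ 203. Minimum total cost: 189.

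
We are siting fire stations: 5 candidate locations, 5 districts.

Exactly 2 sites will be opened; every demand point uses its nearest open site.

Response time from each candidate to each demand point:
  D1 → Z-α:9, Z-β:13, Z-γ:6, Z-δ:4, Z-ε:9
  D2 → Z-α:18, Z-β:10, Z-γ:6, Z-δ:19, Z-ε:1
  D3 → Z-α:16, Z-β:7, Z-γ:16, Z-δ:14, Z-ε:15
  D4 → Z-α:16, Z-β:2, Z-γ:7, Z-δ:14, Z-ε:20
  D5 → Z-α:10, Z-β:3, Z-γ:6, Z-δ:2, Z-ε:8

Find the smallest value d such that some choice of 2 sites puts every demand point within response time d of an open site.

9

Open {D1, D3}.
  Farthest demand point is Z-α at response time 9 (to D1); all others are ≤ 9.
With {D1, D4} the worst case is 9.
With {D1, D5} the worst case is 9.
No size-2 selection achieves below 9.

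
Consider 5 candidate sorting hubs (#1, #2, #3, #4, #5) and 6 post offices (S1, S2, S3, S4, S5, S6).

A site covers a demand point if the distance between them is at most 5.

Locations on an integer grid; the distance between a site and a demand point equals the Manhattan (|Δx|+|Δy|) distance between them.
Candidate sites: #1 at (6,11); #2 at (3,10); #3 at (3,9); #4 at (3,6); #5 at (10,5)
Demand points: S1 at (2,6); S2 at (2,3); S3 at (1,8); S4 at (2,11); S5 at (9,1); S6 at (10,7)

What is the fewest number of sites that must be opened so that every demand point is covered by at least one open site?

3

Coverage sets (demand points within 5 of each site):
  #1: {S4}
  #2: {S1, S3, S4}
  #3: {S1, S3, S4}
  #4: {S1, S2, S3}
  #5: {S5, S6}
No 2 sites suffice: every size-2 union leaves at least one demand point uncovered.
But {#1, #4, #5} covers everything, so the minimum is 3.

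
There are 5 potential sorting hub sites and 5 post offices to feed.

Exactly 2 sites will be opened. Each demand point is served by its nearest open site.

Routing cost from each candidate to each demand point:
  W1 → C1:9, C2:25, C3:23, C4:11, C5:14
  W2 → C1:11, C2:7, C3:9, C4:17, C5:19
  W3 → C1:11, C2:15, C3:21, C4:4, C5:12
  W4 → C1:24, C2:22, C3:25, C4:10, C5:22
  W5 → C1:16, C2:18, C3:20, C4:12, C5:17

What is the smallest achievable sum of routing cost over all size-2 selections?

Open {W2, W3}.
  C1→W2 11, C2→W2 7, C3→W2 9, C4→W3 4, C5→W3 12  ⇒ total 43.
Compare {W1, W2}: total 50.
Compare {W2, W4}: total 56.
No size-2 selection does better; minimum is 43.

43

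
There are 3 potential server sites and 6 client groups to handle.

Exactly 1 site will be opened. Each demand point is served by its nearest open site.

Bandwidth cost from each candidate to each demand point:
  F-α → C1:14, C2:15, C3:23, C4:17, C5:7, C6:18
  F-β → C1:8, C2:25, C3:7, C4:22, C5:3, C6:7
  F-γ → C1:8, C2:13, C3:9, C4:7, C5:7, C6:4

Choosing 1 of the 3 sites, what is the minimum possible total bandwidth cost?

48

Open {F-γ}.
  C1→F-γ 8, C2→F-γ 13, C3→F-γ 9, C4→F-γ 7, C5→F-γ 7, C6→F-γ 4  ⇒ total 48.
Compare {F-β}: total 72.
Compare {F-α}: total 94.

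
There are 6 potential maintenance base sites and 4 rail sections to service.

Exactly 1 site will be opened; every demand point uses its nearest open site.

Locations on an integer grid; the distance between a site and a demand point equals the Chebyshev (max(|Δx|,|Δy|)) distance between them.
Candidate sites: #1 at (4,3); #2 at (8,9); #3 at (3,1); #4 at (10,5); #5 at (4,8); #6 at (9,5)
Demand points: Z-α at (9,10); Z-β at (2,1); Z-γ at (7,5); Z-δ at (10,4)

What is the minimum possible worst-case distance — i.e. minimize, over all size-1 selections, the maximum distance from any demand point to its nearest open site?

7

Open {#1}.
  Farthest demand point is Z-α at distance 7 (to #1); all others are ≤ 7.
With {#5} the worst case is 7.
With {#6} the worst case is 7.
No size-1 selection achieves below 7.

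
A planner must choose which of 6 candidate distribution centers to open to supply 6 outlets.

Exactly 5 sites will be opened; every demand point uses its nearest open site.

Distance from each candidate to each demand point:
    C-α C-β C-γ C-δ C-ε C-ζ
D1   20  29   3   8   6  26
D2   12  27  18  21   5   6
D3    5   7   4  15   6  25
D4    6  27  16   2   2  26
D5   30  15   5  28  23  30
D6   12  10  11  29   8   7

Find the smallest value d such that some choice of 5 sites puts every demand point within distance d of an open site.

7

Open {D1, D2, D3, D4, D5}.
  Farthest demand point is C-β at distance 7 (to D3); all others are ≤ 7.
With {D1, D2, D3, D4, D6} the worst case is 7.
With {D1, D3, D4, D5, D6} the worst case is 7.
No size-5 selection achieves below 7.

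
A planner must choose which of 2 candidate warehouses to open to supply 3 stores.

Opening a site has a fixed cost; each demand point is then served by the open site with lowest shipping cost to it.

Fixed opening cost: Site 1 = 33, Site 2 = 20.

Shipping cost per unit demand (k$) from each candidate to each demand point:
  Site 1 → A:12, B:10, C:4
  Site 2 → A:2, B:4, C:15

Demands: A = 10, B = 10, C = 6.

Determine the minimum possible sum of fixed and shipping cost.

137

Open {Site 1, Site 2}: assign each demand point to its cheapest open site.
  A→Site 2 10×2=20, B→Site 2 10×4=40, C→Site 1 6×4=24
  shipping cost 84, fixed 53 → total 137.
Compare {Site 2}: shipping cost 150 + fixed 20 = 170.
Compare {Site 1}: shipping cost 244 + fixed 33 = 277.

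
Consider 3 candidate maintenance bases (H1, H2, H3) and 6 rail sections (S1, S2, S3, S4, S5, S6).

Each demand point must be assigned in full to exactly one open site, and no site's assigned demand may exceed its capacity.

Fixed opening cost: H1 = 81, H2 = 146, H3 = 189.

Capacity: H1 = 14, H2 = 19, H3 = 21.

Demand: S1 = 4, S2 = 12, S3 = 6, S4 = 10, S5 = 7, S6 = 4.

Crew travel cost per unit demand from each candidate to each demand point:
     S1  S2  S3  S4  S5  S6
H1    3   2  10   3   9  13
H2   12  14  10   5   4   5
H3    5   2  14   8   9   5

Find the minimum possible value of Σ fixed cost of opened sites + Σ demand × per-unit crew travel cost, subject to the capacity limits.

590

Open {H1, H2, H3}; cheapest assignment that respects the capacities:
  H1 (cap 14, load 14): S1, S4 — cost 4×3 + 10×3 = 42
  H2 (cap 19, load 17): S3, S5, S6 — cost 6×10 + 7×4 + 4×5 = 108
  H3 (cap 21, load 12): S2 — cost 12×2 = 24
  Shipping 174, fixed 416 → total 590.
  Any other capacity-feasible assignment to {H1, H2, H3} ships for at least 174.
Total demand is 43 and no other set of sites has combined capacity ≥ 43, so {H1, H2, H3} is the only feasible choice of open sites. Minimum: 590.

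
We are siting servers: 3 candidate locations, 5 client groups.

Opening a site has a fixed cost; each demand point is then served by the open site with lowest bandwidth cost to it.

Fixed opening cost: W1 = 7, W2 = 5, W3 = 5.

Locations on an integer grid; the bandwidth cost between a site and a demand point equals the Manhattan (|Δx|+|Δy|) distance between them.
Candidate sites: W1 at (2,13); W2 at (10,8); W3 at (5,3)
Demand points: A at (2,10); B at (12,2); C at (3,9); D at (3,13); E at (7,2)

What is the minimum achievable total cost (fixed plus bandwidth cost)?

Open {W1, W3}: assign each demand point to its cheapest open site.
  A→W1 3, B→W3 8, C→W1 5, D→W1 1, E→W3 3
  bandwidth cost 20, fixed 12 → total 32.
Compare {W1, W2, W3}: bandwidth cost 20 + fixed 17 = 37.
Compare {W1, W2}: bandwidth cost 26 + fixed 12 = 38.
Compare {W3}: bandwidth cost 41 + fixed 5 = 46.
All other subsets cost ≥ 37. Minimum total cost: 32.

32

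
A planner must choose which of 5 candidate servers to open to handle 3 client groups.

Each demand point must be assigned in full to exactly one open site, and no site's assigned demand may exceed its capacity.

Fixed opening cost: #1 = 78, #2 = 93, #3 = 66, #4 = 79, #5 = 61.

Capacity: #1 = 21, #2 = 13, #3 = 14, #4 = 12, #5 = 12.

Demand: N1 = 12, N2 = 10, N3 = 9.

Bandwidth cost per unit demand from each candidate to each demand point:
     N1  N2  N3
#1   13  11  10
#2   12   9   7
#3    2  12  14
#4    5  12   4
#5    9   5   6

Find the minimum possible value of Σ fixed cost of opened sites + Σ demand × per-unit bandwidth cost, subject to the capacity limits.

Open {#3, #4, #5}; cheapest assignment that respects the capacities:
  #3 (cap 14, load 12): N1 — cost 12×2 = 24
  #4 (cap 12, load 9): N3 — cost 9×4 = 36
  #5 (cap 12, load 10): N2 — cost 10×5 = 50
  Shipping 110, fixed 206 → total 316.
  Any other capacity-feasible assignment to {#3, #4, #5} ships for at least 110.
Compare {#2, #3, #5}: its best feasible assignment gives total 357.
Compare {#1, #3}: its best feasible assignment gives total 368.
Every other set of open sites that can feasibly serve all demand totals ≥ 357 even under its best assignment. Minimum: 316.

316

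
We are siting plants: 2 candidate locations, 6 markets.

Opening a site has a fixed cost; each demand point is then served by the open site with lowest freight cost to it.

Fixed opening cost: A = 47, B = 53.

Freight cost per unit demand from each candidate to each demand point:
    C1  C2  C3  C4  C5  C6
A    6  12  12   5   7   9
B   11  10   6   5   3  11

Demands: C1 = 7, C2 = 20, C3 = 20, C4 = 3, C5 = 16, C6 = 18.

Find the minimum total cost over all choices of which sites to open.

Open {A, B}: assign each demand point to its cheapest open site.
  C1→A 7×6=42, C2→B 20×10=200, C3→B 20×6=120, C4→A 3×5=15, C5→B 16×3=48, C6→A 18×9=162
  freight cost 587, fixed 100 → total 687.
Compare {B}: freight cost 658 + fixed 53 = 711.
Compare {A}: freight cost 811 + fixed 47 = 858.

687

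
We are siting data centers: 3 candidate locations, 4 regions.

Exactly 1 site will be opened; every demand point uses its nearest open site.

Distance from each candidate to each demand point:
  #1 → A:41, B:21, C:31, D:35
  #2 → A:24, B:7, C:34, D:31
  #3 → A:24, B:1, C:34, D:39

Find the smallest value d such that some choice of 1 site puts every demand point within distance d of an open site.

34

Open {#2}.
  Farthest demand point is C at distance 34 (to #2); all others are ≤ 34.
With {#3} the worst case is 39.
With {#1} the worst case is 41.
No size-1 selection achieves below 34.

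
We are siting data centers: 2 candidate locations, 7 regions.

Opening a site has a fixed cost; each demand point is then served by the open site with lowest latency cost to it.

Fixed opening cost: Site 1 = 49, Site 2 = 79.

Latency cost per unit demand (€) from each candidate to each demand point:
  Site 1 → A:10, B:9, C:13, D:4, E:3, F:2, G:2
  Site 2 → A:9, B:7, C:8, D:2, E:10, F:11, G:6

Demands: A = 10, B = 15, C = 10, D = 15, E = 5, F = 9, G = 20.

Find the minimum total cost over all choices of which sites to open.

Open {Site 1, Site 2}: assign each demand point to its cheapest open site.
  A→Site 2 10×9=90, B→Site 2 15×7=105, C→Site 2 10×8=80, D→Site 2 15×2=30, E→Site 1 5×3=15, F→Site 1 9×2=18, G→Site 1 20×2=40
  latency cost 378, fixed 128 → total 506.
Compare {Site 1}: latency cost 498 + fixed 49 = 547.
Compare {Site 2}: latency cost 574 + fixed 79 = 653.

506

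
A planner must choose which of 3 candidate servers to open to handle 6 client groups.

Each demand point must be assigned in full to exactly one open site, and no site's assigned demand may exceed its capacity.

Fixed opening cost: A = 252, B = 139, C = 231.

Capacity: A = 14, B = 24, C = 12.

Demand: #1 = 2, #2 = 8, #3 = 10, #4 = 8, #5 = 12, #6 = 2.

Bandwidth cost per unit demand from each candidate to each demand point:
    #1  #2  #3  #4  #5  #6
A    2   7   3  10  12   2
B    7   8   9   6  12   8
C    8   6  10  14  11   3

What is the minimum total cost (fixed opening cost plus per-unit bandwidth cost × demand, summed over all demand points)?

900

Open {A, B, C}; cheapest assignment that respects the capacities:
  A (cap 14, load 14): #1, #3, #6 — cost 2×2 + 10×3 + 2×2 = 38
  B (cap 24, load 20): #4, #5 — cost 8×6 + 12×12 = 192
  C (cap 12, load 8): #2 — cost 8×6 = 48
  Shipping 278, fixed 622 → total 900.
  Any other capacity-feasible assignment to {A, B, C} ships for at least 278.
Total demand is 42 and no other set of sites has combined capacity ≥ 42, so {A, B, C} is the only feasible choice of open sites. Minimum: 900.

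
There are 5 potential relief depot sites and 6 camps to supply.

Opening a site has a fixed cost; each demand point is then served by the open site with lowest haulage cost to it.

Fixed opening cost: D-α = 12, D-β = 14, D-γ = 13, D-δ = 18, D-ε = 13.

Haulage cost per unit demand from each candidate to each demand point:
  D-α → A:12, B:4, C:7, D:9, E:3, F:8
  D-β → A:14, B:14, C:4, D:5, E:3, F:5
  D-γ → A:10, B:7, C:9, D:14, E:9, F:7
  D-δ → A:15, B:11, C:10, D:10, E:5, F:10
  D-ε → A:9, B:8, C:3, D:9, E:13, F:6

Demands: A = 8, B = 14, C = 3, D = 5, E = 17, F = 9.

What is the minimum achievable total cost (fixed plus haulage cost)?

297

Open {D-α, D-β, D-ε}: assign each demand point to its cheapest open site.
  A→D-ε 8×9=72, B→D-α 14×4=56, C→D-ε 3×3=9, D→D-β 5×5=25, E→D-α 17×3=51, F→D-β 9×5=45
  haulage cost 258, fixed 39 → total 297.
Compare {D-α, D-β, D-γ}: haulage cost 269 + fixed 39 = 308.
Compare {D-α, D-β, D-γ, D-ε}: haulage cost 258 + fixed 52 = 310.
Compare {D-α, D-β}: haulage cost 285 + fixed 26 = 311.
All other subsets cost ≥ 308. Minimum total cost: 297.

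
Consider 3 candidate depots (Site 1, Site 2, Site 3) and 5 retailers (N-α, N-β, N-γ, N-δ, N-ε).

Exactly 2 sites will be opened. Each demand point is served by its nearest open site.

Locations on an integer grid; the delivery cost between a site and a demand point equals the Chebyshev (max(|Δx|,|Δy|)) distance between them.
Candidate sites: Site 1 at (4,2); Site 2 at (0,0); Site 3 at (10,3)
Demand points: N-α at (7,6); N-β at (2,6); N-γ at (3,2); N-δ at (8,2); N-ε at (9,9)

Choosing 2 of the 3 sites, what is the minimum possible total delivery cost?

Open {Site 1, Site 3}.
  N-α→Site 3 3, N-β→Site 1 4, N-γ→Site 1 1, N-δ→Site 3 2, N-ε→Site 3 6  ⇒ total 16.
Compare {Site 1, Site 2}: total 20.
Compare {Site 2, Site 3}: total 20.

16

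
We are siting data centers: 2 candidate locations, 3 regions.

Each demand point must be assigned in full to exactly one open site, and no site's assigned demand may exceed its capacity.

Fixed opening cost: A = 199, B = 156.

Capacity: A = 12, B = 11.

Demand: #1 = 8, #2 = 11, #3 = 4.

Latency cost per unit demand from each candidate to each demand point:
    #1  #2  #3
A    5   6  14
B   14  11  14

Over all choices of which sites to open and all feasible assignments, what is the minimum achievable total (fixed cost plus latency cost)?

572

Open {A, B}; cheapest assignment that respects the capacities:
  A (cap 12, load 12): #1, #3 — cost 8×5 + 4×14 = 96
  B (cap 11, load 11): #2 — cost 11×11 = 121
  Shipping 217, fixed 355 → total 572.
  Any other capacity-feasible assignment to {A, B} ships for at least 217.
Total demand is 23 and no other set of sites has combined capacity ≥ 23, so {A, B} is the only feasible choice of open sites. Minimum: 572.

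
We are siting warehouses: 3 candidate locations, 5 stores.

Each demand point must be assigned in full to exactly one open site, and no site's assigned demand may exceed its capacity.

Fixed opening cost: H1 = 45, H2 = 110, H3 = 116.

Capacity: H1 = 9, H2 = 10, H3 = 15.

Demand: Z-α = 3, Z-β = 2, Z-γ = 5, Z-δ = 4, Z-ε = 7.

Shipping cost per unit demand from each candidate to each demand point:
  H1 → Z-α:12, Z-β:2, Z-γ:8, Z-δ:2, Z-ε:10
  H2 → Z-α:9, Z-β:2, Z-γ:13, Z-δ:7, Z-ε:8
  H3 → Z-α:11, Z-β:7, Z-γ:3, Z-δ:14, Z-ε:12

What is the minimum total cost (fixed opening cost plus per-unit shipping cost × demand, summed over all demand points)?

305

Open {H1, H3}; cheapest assignment that respects the capacities:
  H1 (cap 9, load 6): Z-β, Z-δ — cost 2×2 + 4×2 = 12
  H3 (cap 15, load 15): Z-α, Z-γ, Z-ε — cost 3×11 + 5×3 + 7×12 = 132
  Shipping 144, fixed 161 → total 305.
  Any other capacity-feasible assignment to {H1, H3} ships for at least 144.
Compare {H1, H2, H3}: its best feasible assignment gives total 381.
Compare {H2, H3}: its best feasible assignment gives total 384.
Every other set of open sites that can feasibly serve all demand totals ≥ 381 even under its best assignment. Minimum: 305.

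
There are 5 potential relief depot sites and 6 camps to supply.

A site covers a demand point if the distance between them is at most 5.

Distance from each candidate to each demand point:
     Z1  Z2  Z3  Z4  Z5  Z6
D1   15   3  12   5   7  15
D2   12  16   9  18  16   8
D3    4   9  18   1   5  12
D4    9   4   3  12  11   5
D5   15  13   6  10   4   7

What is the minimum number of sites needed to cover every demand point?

Coverage sets (demand points within 5 of each site):
  D1: {Z2, Z4}
  D2: {}
  D3: {Z1, Z4, Z5}
  D4: {Z2, Z3, Z6}
  D5: {Z5}
No single site covers all 6 demand points.
But {D3, D4} covers everything, so the minimum is 2.

2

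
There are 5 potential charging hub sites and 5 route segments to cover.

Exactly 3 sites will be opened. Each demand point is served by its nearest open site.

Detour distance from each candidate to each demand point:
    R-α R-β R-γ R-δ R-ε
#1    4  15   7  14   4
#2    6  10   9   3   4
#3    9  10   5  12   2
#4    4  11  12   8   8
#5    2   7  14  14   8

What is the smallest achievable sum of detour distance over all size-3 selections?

Open {#2, #3, #5}.
  R-α→#5 2, R-β→#5 7, R-γ→#3 5, R-δ→#2 3, R-ε→#3 2  ⇒ total 19.
Compare {#1, #2, #5}: total 23.
Compare {#1, #2, #3}: total 24.
No size-3 selection does better; minimum is 19.

19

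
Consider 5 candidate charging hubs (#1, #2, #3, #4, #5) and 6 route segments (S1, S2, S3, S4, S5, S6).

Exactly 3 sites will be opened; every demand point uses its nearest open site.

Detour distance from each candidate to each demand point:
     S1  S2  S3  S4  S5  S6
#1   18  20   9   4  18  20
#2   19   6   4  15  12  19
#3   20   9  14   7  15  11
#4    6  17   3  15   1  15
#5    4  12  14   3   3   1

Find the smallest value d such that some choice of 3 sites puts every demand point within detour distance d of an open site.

6

Open {#1, #2, #5}.
  Farthest demand point is S2 at detour distance 6 (to #2); all others are ≤ 6.
With {#2, #3, #5} the worst case is 6.
With {#2, #4, #5} the worst case is 6.
No size-3 selection achieves below 6.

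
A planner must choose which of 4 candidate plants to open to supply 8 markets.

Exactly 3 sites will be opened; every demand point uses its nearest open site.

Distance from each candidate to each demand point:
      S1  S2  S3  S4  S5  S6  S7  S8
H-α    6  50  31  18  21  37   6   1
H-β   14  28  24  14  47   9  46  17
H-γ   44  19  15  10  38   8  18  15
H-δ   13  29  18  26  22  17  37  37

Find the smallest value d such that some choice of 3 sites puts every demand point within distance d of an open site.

Open {H-α, H-β, H-γ}.
  Farthest demand point is S5 at distance 21 (to H-α); all others are ≤ 21.
With {H-α, H-γ, H-δ} the worst case is 21.
With {H-β, H-γ, H-δ} the worst case is 22.
No size-3 selection achieves below 21.

21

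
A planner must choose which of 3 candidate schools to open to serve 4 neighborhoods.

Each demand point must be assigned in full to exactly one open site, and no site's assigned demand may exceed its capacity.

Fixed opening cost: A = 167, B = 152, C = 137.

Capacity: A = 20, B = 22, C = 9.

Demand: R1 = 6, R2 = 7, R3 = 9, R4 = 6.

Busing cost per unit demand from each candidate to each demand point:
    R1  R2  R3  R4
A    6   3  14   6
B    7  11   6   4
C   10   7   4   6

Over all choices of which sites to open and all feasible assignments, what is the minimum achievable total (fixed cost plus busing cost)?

433

Open {A, C}; cheapest assignment that respects the capacities:
  A (cap 20, load 19): R1, R2, R4 — cost 6×6 + 7×3 + 6×6 = 93
  C (cap 9, load 9): R3 — cost 9×4 = 36
  Shipping 129, fixed 304 → total 433.
  Any other capacity-feasible assignment to {A, C} ships for at least 129.
Compare {A, B}: its best feasible assignment gives total 454.
Compare {B, C}: its best feasible assignment gives total 458.
Every other set of open sites that can feasibly serve all demand totals ≥ 454 even under its best assignment. Minimum: 433.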